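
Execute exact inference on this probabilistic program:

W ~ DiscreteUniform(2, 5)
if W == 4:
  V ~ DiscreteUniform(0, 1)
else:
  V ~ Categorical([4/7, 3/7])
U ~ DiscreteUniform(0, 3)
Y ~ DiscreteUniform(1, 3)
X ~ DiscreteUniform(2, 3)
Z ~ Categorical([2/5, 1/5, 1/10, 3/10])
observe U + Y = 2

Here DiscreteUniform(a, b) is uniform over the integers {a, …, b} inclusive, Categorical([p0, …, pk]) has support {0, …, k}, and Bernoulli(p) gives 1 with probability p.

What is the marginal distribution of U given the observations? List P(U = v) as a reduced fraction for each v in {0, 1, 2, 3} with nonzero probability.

P(U=0) = 1/2, P(U=1) = 1/2

Enumerate traces; 128 have nonzero weight after conditioning:
  (W=2, V=0, U=0, Y=2, X=2, Z=0) weight 1/420
  (W=2, V=0, U=0, Y=2, X=2, Z=1) weight 1/840
  (W=2, V=0, U=0, Y=2, X=2, Z=2) weight 1/1680
  (W=2, V=0, U=0, Y=2, X=2, Z=3) weight 1/560
  (W=2, V=0, U=0, Y=2, X=3, Z=0) weight 1/420
  (W=2, V=0, U=0, Y=2, X=3, Z=1) weight 1/840
  (W=2, V=0, U=0, Y=2, X=3, Z=2) weight 1/1680
  (W=2, V=0, U=0, Y=2, X=3, Z=3) weight 1/560
  (W=2, V=0, U=1, Y=1, X=2, Z=0) weight 1/420
  … 119 more
Group by U:
  weight(U=0) = 1/12
  weight(U=1) = 1/12
Total weight = 1/12 + 1/12 = 1/6
P(U=0 | obs) = 1/12 / 1/6 = 1/2
P(U=1 | obs) = 1/12 / 1/6 = 1/2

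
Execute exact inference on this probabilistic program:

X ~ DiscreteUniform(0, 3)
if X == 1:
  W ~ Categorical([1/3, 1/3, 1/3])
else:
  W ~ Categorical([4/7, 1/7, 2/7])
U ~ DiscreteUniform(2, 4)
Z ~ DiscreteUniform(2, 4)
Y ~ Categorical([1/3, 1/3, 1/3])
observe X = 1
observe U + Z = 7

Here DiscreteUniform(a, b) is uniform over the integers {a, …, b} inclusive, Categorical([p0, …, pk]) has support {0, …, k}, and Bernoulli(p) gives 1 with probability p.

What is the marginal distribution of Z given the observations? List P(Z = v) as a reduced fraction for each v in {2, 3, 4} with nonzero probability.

P(Z=3) = 1/2, P(Z=4) = 1/2

Enumerate traces; 18 have nonzero weight after conditioning:
  (X=1, W=0, U=3, Z=4, Y=0) weight 1/324
  (X=1, W=0, U=3, Z=4, Y=1) weight 1/324
  (X=1, W=0, U=3, Z=4, Y=2) weight 1/324
  (X=1, W=0, U=4, Z=3, Y=0) weight 1/324
  (X=1, W=0, U=4, Z=3, Y=1) weight 1/324
  (X=1, W=0, U=4, Z=3, Y=2) weight 1/324
  (X=1, W=1, U=3, Z=4, Y=0) weight 1/324
  (X=1, W=1, U=3, Z=4, Y=1) weight 1/324
  … 10 more
Group by Z:
  weight(Z=3) = 1/36
  weight(Z=4) = 1/36
Total weight = 1/36 + 1/36 = 1/18
P(Z=3 | obs) = 1/36 / 1/18 = 1/2
P(Z=4 | obs) = 1/36 / 1/18 = 1/2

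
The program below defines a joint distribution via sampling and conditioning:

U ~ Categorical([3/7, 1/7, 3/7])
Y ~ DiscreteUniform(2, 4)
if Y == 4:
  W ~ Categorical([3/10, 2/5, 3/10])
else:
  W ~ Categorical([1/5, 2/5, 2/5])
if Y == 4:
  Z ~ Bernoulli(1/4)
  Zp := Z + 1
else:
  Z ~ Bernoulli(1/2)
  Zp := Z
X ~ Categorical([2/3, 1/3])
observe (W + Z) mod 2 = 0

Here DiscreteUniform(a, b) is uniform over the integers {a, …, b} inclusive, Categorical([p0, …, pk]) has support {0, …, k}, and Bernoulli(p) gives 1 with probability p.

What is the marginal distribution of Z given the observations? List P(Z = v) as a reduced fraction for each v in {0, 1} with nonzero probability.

P(Z=0) = 21/31, P(Z=1) = 10/31

Enumerate traces; 54 have nonzero weight after conditioning:
  (U=0, Y=2, W=0, Z=0, X=0) weight 1/105
  (U=0, Y=2, W=0, Z=0, X=1) weight 1/210
  (U=0, Y=2, W=1, Z=1, X=0) weight 2/105
  (U=0, Y=2, W=1, Z=1, X=1) weight 1/105
  (U=0, Y=2, W=2, Z=0, X=0) weight 2/105
  (U=0, Y=2, W=2, Z=0, X=1) weight 1/105
  (U=0, Y=3, W=0, Z=0, X=0) weight 1/105
  (U=0, Y=3, W=0, Z=0, X=1) weight 1/210
  … 46 more
Group by Z:
  weight(Z=0) = 7/20
  weight(Z=1) = 1/6
Total weight = 7/20 + 1/6 = 31/60
P(Z=0 | obs) = 7/20 / 31/60 = 21/31
P(Z=1 | obs) = 1/6 / 31/60 = 10/31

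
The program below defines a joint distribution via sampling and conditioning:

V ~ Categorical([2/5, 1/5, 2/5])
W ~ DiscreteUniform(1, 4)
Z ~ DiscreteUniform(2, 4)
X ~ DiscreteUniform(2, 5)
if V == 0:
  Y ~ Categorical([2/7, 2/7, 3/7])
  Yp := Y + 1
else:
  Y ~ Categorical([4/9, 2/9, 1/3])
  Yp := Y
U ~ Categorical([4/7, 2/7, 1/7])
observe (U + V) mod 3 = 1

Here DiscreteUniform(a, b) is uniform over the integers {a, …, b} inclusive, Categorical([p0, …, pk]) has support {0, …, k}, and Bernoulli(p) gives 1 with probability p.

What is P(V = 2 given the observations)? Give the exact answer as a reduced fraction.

Enumerate traces; 432 have nonzero weight after conditioning:
  (V=0, W=1, Z=2, X=2, Y=0, U=1) weight 1/1470
  (V=0, W=1, Z=2, X=2, Y=1, U=1) weight 1/1470
  (V=0, W=1, Z=2, X=2, Y=2, U=1) weight 1/980
  (V=0, W=1, Z=2, X=3, Y=0, U=1) weight 1/1470
  (V=0, W=1, Z=2, X=3, Y=1, U=1) weight 1/1470
  (V=0, W=1, Z=2, X=3, Y=2, U=1) weight 1/980
  (V=0, W=1, Z=2, X=4, Y=0, U=1) weight 1/1470
  (V=0, W=1, Z=2, X=4, Y=1, U=1) weight 1/1470
  (V=1, W=1, Z=2, X=2, Y=0, U=0) weight 1/945
  (V=2, W=1, Z=2, X=2, Y=0, U=2) weight 1/1890
  … 422 more
Group by V:
  weight(V=0) = 4/35
  weight(V=1) = 4/35
  weight(V=2) = 2/35
Total weight = 4/35 + 4/35 + 2/35 = 2/7
P(V=0 | obs) = 4/35 / 2/7 = 2/5
P(V=1 | obs) = 4/35 / 2/7 = 2/5
P(V=2 | obs) = 2/35 / 2/7 = 1/5

P(V = 2 | obs) = 1/5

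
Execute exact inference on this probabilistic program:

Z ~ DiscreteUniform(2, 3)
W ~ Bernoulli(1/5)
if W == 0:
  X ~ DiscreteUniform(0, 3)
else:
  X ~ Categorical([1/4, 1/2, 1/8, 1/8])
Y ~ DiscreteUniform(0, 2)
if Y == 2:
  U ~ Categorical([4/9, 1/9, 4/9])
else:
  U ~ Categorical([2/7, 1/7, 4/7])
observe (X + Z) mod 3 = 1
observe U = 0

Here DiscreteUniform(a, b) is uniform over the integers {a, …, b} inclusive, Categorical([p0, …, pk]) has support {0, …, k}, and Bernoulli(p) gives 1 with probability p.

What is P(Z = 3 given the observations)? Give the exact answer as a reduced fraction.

P(Z = 3 | obs) = 4/7

Enumerate traces; 12 have nonzero weight after conditioning:
  (Z=2, W=0, X=2, Y=0, U=0) weight 1/105
  (Z=2, W=0, X=2, Y=1, U=0) weight 1/105
  (Z=2, W=0, X=2, Y=2, U=0) weight 2/135
  (Z=2, W=1, X=2, Y=0, U=0) weight 1/840
  (Z=2, W=1, X=2, Y=1, U=0) weight 1/840
  (Z=2, W=1, X=2, Y=2, U=0) weight 1/540
  (Z=3, W=0, X=1, Y=0, U=0) weight 1/105
  (Z=3, W=0, X=1, Y=1, U=0) weight 1/105
  … 4 more
Group by Z:
  weight(Z=2) = 4/105
  weight(Z=3) = 16/315
Total weight = 4/105 + 16/315 = 4/45
P(Z=2 | obs) = 4/105 / 4/45 = 3/7
P(Z=3 | obs) = 16/315 / 4/45 = 4/7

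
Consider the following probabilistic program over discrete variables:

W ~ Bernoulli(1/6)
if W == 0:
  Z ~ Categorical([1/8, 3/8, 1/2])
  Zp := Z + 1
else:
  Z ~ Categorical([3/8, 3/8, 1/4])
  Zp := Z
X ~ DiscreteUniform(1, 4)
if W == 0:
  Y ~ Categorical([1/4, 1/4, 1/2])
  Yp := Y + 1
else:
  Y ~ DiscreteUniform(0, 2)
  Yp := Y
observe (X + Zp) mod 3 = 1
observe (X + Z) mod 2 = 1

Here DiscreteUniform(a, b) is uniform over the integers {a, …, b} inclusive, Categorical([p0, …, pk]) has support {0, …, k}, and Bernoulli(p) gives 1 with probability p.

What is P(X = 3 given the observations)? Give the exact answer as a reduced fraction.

P(X = 3 | obs) = 5/43

Enumerate traces; 12 have nonzero weight after conditioning:
  (W=0, Z=0, X=3, Y=0) weight 5/768
  (W=0, Z=0, X=3, Y=1) weight 5/768
  (W=0, Z=0, X=3, Y=2) weight 5/384
  (W=0, Z=1, X=2, Y=0) weight 5/256
  (W=0, Z=1, X=2, Y=1) weight 5/256
  (W=0, Z=1, X=2, Y=2) weight 5/128
  (W=0, Z=2, X=1, Y=0) weight 5/192
  (W=0, Z=2, X=1, Y=1) weight 5/192
  … 4 more
Group by X:
  weight(X=1) = 23/192
  weight(X=2) = 5/64
  weight(X=3) = 5/192
Total weight = 23/192 + 5/64 + 5/192 = 43/192
P(X=1 | obs) = 23/192 / 43/192 = 23/43
P(X=2 | obs) = 5/64 / 43/192 = 15/43
P(X=3 | obs) = 5/192 / 43/192 = 5/43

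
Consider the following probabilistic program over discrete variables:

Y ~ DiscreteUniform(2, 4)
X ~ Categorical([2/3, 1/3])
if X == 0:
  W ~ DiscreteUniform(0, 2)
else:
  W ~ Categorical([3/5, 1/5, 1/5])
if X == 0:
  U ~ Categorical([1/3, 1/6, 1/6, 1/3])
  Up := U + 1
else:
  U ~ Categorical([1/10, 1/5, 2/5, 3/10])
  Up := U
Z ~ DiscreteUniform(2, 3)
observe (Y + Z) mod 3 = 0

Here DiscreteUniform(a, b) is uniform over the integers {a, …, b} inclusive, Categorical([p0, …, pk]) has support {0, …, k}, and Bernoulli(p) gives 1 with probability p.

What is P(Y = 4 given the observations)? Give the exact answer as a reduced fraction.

P(Y = 4 | obs) = 1/2

Enumerate traces; 48 have nonzero weight after conditioning:
  (Y=3, X=0, W=0, U=0, Z=3) weight 1/81
  (Y=3, X=0, W=0, U=1, Z=3) weight 1/162
  (Y=3, X=0, W=0, U=2, Z=3) weight 1/162
  (Y=3, X=0, W=0, U=3, Z=3) weight 1/81
  (Y=3, X=0, W=1, U=0, Z=3) weight 1/81
  (Y=3, X=0, W=1, U=1, Z=3) weight 1/162
  (Y=3, X=0, W=1, U=2, Z=3) weight 1/162
  (Y=3, X=0, W=1, U=3, Z=3) weight 1/81
  (Y=4, X=0, W=0, U=0, Z=2) weight 1/81
  … 39 more
Group by Y:
  weight(Y=3) = 1/6
  weight(Y=4) = 1/6
Total weight = 1/6 + 1/6 = 1/3
P(Y=3 | obs) = 1/6 / 1/3 = 1/2
P(Y=4 | obs) = 1/6 / 1/3 = 1/2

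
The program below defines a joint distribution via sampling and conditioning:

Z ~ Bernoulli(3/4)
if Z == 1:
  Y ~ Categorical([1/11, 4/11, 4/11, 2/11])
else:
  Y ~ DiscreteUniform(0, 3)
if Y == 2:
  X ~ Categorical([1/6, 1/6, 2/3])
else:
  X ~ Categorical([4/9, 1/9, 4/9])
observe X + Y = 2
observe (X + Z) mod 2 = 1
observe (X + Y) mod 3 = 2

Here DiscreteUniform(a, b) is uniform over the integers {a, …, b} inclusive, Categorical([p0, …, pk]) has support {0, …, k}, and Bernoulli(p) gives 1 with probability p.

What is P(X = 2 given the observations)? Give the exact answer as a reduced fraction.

Enumerate traces; 3 have nonzero weight after conditioning:
  (Z=0, Y=1, X=1) weight 1/144
  (Z=1, Y=0, X=2) weight 1/33
  (Z=1, Y=2, X=0) weight 1/22
Group by X:
  weight(X=0) = 1/22
  weight(X=1) = 1/144
  weight(X=2) = 1/33
Total weight = 1/22 + 1/144 + 1/33 = 131/1584
P(X=0 | obs) = 1/22 / 131/1584 = 72/131
P(X=1 | obs) = 1/144 / 131/1584 = 11/131
P(X=2 | obs) = 1/33 / 131/1584 = 48/131

P(X = 2 | obs) = 48/131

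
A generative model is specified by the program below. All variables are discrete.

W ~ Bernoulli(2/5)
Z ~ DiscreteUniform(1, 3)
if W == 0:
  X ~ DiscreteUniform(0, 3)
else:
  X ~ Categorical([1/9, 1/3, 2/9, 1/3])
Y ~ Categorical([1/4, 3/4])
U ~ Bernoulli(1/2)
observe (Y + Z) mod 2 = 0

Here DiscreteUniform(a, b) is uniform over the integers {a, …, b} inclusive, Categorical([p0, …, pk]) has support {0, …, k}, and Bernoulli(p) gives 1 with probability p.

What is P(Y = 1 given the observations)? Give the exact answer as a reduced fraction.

Enumerate traces; 48 have nonzero weight after conditioning:
  (W=0, Z=1, X=0, Y=1, U=0) weight 3/160
  (W=0, Z=1, X=0, Y=1, U=1) weight 3/160
  (W=0, Z=1, X=1, Y=1, U=0) weight 3/160
  (W=0, Z=1, X=1, Y=1, U=1) weight 3/160
  (W=0, Z=1, X=2, Y=1, U=0) weight 3/160
  (W=0, Z=1, X=2, Y=1, U=1) weight 3/160
  (W=0, Z=1, X=3, Y=1, U=0) weight 3/160
  (W=0, Z=1, X=3, Y=1, U=1) weight 3/160
  (W=0, Z=2, X=0, Y=0, U=0) weight 1/160
  … 39 more
Group by Y:
  weight(Y=0) = 1/12
  weight(Y=1) = 1/2
Total weight = 1/12 + 1/2 = 7/12
P(Y=0 | obs) = 1/12 / 7/12 = 1/7
P(Y=1 | obs) = 1/2 / 7/12 = 6/7

P(Y = 1 | obs) = 6/7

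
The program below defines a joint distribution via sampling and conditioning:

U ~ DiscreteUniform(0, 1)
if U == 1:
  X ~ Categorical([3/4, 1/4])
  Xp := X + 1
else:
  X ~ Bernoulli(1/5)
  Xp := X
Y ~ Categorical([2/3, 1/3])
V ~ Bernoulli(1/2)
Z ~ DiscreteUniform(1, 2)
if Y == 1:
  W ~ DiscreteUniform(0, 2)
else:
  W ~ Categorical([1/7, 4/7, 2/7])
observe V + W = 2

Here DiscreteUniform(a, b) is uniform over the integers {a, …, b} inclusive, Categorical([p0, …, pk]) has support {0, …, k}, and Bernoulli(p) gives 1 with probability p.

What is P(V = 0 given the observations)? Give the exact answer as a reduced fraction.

Enumerate traces; 32 have nonzero weight after conditioning:
  (U=0, X=0, Y=0, V=0, Z=1, W=2) weight 2/105
  (U=0, X=0, Y=0, V=0, Z=2, W=2) weight 2/105
  (U=0, X=0, Y=0, V=1, Z=1, W=1) weight 4/105
  (U=0, X=0, Y=0, V=1, Z=2, W=1) weight 4/105
  (U=0, X=0, Y=1, V=0, Z=1, W=2) weight 1/90
  (U=0, X=0, Y=1, V=0, Z=2, W=2) weight 1/90
  (U=0, X=0, Y=1, V=1, Z=1, W=1) weight 1/90
  (U=0, X=0, Y=1, V=1, Z=2, W=1) weight 1/90
  … 24 more
Group by V:
  weight(V=0) = 19/126
  weight(V=1) = 31/126
Total weight = 19/126 + 31/126 = 25/63
P(V=0 | obs) = 19/126 / 25/63 = 19/50
P(V=1 | obs) = 31/126 / 25/63 = 31/50

P(V = 0 | obs) = 19/50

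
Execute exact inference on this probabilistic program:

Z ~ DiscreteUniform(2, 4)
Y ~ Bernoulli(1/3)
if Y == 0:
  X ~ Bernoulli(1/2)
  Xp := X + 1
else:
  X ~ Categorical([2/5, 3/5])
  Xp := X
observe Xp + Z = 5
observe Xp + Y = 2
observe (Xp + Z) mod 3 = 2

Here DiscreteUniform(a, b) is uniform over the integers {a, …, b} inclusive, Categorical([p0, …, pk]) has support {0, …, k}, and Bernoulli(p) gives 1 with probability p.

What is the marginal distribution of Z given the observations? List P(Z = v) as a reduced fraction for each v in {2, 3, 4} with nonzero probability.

P(Z=3) = 5/8, P(Z=4) = 3/8

Enumerate traces; 2 have nonzero weight after conditioning:
  (Z=3, Y=0, X=1) weight 1/9
  (Z=4, Y=1, X=1) weight 1/15
Group by Z:
  weight(Z=3) = 1/9
  weight(Z=4) = 1/15
Total weight = 1/9 + 1/15 = 8/45
P(Z=3 | obs) = 1/9 / 8/45 = 5/8
P(Z=4 | obs) = 1/15 / 8/45 = 3/8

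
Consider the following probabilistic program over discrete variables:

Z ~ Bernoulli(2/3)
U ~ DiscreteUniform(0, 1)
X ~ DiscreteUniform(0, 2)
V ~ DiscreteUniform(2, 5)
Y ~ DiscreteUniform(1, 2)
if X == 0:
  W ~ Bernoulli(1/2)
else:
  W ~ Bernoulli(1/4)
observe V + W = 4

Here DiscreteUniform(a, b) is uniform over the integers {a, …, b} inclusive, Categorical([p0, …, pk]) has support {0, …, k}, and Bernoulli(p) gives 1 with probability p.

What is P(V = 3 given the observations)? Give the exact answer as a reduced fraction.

P(V = 3 | obs) = 1/3

Enumerate traces; 48 have nonzero weight after conditioning:
  (Z=0, U=0, X=0, V=3, Y=1, W=1) weight 1/288
  (Z=0, U=0, X=0, V=3, Y=2, W=1) weight 1/288
  (Z=0, U=0, X=0, V=4, Y=1, W=0) weight 1/288
  (Z=0, U=0, X=0, V=4, Y=2, W=0) weight 1/288
  (Z=0, U=0, X=1, V=3, Y=1, W=1) weight 1/576
  (Z=0, U=0, X=1, V=3, Y=2, W=1) weight 1/576
  (Z=0, U=0, X=1, V=4, Y=1, W=0) weight 1/192
  (Z=0, U=0, X=1, V=4, Y=2, W=0) weight 1/192
  … 40 more
Group by V:
  weight(V=3) = 1/12
  weight(V=4) = 1/6
Total weight = 1/12 + 1/6 = 1/4
P(V=3 | obs) = 1/12 / 1/4 = 1/3
P(V=4 | obs) = 1/6 / 1/4 = 2/3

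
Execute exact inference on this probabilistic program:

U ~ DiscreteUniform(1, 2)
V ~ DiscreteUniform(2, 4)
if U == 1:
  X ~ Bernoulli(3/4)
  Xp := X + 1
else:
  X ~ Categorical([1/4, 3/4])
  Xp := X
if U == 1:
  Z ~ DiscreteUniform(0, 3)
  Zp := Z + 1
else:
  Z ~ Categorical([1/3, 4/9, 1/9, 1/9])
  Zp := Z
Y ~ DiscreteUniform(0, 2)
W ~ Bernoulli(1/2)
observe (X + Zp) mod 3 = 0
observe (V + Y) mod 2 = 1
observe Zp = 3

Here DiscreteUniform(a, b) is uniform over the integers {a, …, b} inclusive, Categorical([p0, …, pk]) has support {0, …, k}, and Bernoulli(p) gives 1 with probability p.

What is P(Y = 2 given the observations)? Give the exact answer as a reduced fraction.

Enumerate traces; 16 have nonzero weight after conditioning:
  (U=1, V=2, X=0, Z=2, Y=1, W=0) weight 1/576
  (U=1, V=2, X=0, Z=2, Y=1, W=1) weight 1/576
  (U=1, V=3, X=0, Z=2, Y=0, W=0) weight 1/576
  (U=1, V=3, X=0, Z=2, Y=0, W=1) weight 1/576
  (U=1, V=3, X=0, Z=2, Y=2, W=0) weight 1/576
  (U=1, V=3, X=0, Z=2, Y=2, W=1) weight 1/576
  (U=1, V=4, X=0, Z=2, Y=1, W=0) weight 1/576
  (U=1, V=4, X=0, Z=2, Y=1, W=1) weight 1/576
  … 8 more
Group by Y:
  weight(Y=0) = 13/2592
  weight(Y=1) = 13/1296
  weight(Y=2) = 13/2592
Total weight = 13/2592 + 13/1296 + 13/2592 = 13/648
P(Y=0 | obs) = 13/2592 / 13/648 = 1/4
P(Y=1 | obs) = 13/1296 / 13/648 = 1/2
P(Y=2 | obs) = 13/2592 / 13/648 = 1/4

P(Y = 2 | obs) = 1/4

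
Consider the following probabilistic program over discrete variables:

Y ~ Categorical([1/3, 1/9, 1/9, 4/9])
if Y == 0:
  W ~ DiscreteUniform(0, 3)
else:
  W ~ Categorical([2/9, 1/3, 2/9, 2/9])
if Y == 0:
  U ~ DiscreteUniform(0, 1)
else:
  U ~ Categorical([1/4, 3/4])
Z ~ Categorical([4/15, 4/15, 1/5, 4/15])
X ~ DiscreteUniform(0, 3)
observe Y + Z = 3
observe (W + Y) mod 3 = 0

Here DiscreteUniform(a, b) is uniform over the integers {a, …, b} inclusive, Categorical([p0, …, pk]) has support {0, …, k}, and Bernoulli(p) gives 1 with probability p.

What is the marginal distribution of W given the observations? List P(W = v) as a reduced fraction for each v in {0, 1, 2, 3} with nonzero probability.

Enumerate traces; 48 have nonzero weight after conditioning:
  (Y=0, W=0, U=0, Z=3, X=0) weight 1/360
  (Y=0, W=0, U=0, Z=3, X=1) weight 1/360
  (Y=0, W=0, U=0, Z=3, X=2) weight 1/360
  (Y=0, W=0, U=0, Z=3, X=3) weight 1/360
  (Y=0, W=0, U=1, Z=3, X=0) weight 1/360
  (Y=0, W=0, U=1, Z=3, X=1) weight 1/360
  (Y=0, W=0, U=1, Z=3, X=2) weight 1/360
  (Y=0, W=0, U=1, Z=3, X=3) weight 1/360
  (Y=0, W=3, U=0, Z=3, X=0) weight 1/360
  (Y=1, W=2, U=0, Z=2, X=0) weight 1/3240
  … 38 more
Group by W:
  weight(W=0) = 59/1215
  weight(W=1) = 4/405
  weight(W=2) = 2/405
  weight(W=3) = 59/1215
Total weight = 59/1215 + 4/405 + 2/405 + 59/1215 = 136/1215
P(W=0 | obs) = 59/1215 / 136/1215 = 59/136
P(W=1 | obs) = 4/405 / 136/1215 = 3/34
P(W=2 | obs) = 2/405 / 136/1215 = 3/68
P(W=3 | obs) = 59/1215 / 136/1215 = 59/136

P(W=0) = 59/136, P(W=1) = 3/34, P(W=2) = 3/68, P(W=3) = 59/136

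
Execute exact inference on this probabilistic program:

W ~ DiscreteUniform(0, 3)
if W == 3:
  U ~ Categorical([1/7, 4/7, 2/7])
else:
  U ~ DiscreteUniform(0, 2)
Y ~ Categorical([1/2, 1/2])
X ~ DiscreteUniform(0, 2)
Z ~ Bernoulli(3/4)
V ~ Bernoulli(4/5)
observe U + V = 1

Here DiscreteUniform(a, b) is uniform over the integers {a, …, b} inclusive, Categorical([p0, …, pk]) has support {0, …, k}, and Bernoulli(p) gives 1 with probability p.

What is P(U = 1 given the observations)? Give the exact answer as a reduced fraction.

P(U = 1 | obs) = 11/43

Enumerate traces; 96 have nonzero weight after conditioning:
  (W=0, U=0, Y=0, X=0, Z=0, V=1) weight 1/360
  (W=0, U=0, Y=0, X=0, Z=1, V=1) weight 1/120
  (W=0, U=0, Y=0, X=1, Z=0, V=1) weight 1/360
  (W=0, U=0, Y=0, X=1, Z=1, V=1) weight 1/120
  (W=0, U=0, Y=0, X=2, Z=0, V=1) weight 1/360
  (W=0, U=0, Y=0, X=2, Z=1, V=1) weight 1/120
  (W=0, U=0, Y=1, X=0, Z=0, V=1) weight 1/360
  (W=0, U=0, Y=1, X=0, Z=1, V=1) weight 1/120
  (W=0, U=1, Y=0, X=0, Z=0, V=0) weight 1/1440
  … 87 more
Group by U:
  weight(U=0) = 8/35
  weight(U=1) = 11/140
Total weight = 8/35 + 11/140 = 43/140
P(U=0 | obs) = 8/35 / 43/140 = 32/43
P(U=1 | obs) = 11/140 / 43/140 = 11/43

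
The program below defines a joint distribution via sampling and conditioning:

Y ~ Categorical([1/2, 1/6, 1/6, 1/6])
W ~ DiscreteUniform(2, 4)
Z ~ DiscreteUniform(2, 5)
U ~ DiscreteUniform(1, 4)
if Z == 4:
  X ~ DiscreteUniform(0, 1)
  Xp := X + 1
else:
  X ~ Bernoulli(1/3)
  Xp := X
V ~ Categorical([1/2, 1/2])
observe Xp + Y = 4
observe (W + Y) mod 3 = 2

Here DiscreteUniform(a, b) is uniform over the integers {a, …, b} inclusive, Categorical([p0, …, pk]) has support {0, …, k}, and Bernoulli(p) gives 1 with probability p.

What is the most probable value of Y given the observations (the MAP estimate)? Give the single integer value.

Enumerate traces; 40 have nonzero weight after conditioning:
  (Y=2, W=3, Z=4, U=1, X=1, V=0) weight 1/1152
  (Y=2, W=3, Z=4, U=1, X=1, V=1) weight 1/1152
  (Y=2, W=3, Z=4, U=2, X=1, V=0) weight 1/1152
  (Y=2, W=3, Z=4, U=2, X=1, V=1) weight 1/1152
  (Y=2, W=3, Z=4, U=3, X=1, V=0) weight 1/1152
  (Y=2, W=3, Z=4, U=3, X=1, V=1) weight 1/1152
  (Y=2, W=3, Z=4, U=4, X=1, V=0) weight 1/1152
  (Y=2, W=3, Z=4, U=4, X=1, V=1) weight 1/1152
  (Y=3, W=2, Z=2, U=1, X=1, V=0) weight 1/1728
  … 31 more
Group by Y:
  weight(Y=2) = 1/144
  weight(Y=3) = 1/48
Total weight = 1/144 + 1/48 = 1/36
P(Y=2 | obs) = 1/144 / 1/36 = 1/4
P(Y=3 | obs) = 1/48 / 1/36 = 3/4
argmax = 3

argmax_v P(Y = v | obs) = 3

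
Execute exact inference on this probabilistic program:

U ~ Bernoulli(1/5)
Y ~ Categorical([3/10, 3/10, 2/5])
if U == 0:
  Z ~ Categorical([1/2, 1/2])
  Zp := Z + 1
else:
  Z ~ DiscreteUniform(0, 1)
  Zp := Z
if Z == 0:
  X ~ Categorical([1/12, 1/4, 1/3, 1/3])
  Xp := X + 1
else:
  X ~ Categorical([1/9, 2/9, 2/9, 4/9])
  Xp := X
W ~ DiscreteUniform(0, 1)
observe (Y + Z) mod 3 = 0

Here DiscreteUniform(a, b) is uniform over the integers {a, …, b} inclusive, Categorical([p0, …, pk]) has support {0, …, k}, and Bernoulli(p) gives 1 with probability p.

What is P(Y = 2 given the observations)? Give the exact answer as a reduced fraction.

P(Y = 2 | obs) = 4/7

Enumerate traces; 32 have nonzero weight after conditioning:
  (U=0, Y=0, Z=0, X=0, W=0) weight 1/200
  (U=0, Y=0, Z=0, X=0, W=1) weight 1/200
  (U=0, Y=0, Z=0, X=1, W=0) weight 3/200
  (U=0, Y=0, Z=0, X=1, W=1) weight 3/200
  (U=0, Y=0, Z=0, X=2, W=0) weight 1/50
  (U=0, Y=0, Z=0, X=2, W=1) weight 1/50
  (U=0, Y=0, Z=0, X=3, W=0) weight 1/50
  (U=0, Y=0, Z=0, X=3, W=1) weight 1/50
  (U=0, Y=2, Z=1, X=0, W=0) weight 2/225
  … 23 more
Group by Y:
  weight(Y=0) = 3/20
  weight(Y=2) = 1/5
Total weight = 3/20 + 1/5 = 7/20
P(Y=0 | obs) = 3/20 / 7/20 = 3/7
P(Y=2 | obs) = 1/5 / 7/20 = 4/7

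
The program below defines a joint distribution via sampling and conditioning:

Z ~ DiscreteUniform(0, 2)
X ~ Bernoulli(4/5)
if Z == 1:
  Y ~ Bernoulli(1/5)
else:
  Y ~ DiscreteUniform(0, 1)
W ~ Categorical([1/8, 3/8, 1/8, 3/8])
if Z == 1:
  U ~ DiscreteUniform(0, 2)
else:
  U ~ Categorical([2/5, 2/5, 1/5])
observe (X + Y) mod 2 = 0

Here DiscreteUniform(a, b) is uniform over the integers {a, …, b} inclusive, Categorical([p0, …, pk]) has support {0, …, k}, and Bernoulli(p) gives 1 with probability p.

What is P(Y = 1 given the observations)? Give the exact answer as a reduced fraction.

P(Y = 1 | obs) = 8/11

Enumerate traces; 72 have nonzero weight after conditioning:
  (Z=0, X=0, Y=0, W=0, U=0) weight 1/600
  (Z=0, X=0, Y=0, W=0, U=1) weight 1/600
  (Z=0, X=0, Y=0, W=0, U=2) weight 1/1200
  (Z=0, X=0, Y=0, W=1, U=0) weight 1/200
  (Z=0, X=0, Y=0, W=1, U=1) weight 1/200
  (Z=0, X=0, Y=0, W=1, U=2) weight 1/400
  (Z=0, X=0, Y=0, W=2, U=0) weight 1/600
  (Z=0, X=0, Y=0, W=2, U=1) weight 1/600
  (Z=0, X=1, Y=1, W=0, U=0) weight 1/150
  … 63 more
Group by Y:
  weight(Y=0) = 3/25
  weight(Y=1) = 8/25
Total weight = 3/25 + 8/25 = 11/25
P(Y=0 | obs) = 3/25 / 11/25 = 3/11
P(Y=1 | obs) = 8/25 / 11/25 = 8/11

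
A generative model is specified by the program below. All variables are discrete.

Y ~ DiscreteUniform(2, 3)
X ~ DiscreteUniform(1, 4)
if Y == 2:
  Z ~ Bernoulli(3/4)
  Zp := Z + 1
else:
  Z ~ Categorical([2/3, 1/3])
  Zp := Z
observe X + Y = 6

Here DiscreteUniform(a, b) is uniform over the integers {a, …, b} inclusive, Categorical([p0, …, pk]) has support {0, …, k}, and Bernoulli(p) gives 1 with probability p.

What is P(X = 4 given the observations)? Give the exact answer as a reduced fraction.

Enumerate traces; 4 have nonzero weight after conditioning:
  (Y=2, X=4, Z=0) weight 1/32
  (Y=2, X=4, Z=1) weight 3/32
  (Y=3, X=3, Z=0) weight 1/12
  (Y=3, X=3, Z=1) weight 1/24
Group by X:
  weight(X=3) = 1/8
  weight(X=4) = 1/8
Total weight = 1/8 + 1/8 = 1/4
P(X=3 | obs) = 1/8 / 1/4 = 1/2
P(X=4 | obs) = 1/8 / 1/4 = 1/2

P(X = 4 | obs) = 1/2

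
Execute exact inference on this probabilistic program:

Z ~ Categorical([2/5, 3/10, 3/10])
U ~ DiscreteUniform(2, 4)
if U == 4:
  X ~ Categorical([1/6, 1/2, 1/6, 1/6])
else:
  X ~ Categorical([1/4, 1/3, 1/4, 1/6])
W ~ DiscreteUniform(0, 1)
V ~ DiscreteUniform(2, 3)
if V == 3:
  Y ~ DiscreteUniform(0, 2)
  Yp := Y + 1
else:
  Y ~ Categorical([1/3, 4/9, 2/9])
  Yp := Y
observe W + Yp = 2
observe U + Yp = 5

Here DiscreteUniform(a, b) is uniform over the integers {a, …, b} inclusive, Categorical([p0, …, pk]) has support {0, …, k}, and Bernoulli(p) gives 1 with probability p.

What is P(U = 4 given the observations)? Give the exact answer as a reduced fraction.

P(U = 4 | obs) = 7/12

Enumerate traces; 48 have nonzero weight after conditioning:
  (Z=0, U=3, X=0, W=0, V=2, Y=2) weight 1/540
  (Z=0, U=3, X=0, W=0, V=3, Y=1) weight 1/360
  (Z=0, U=3, X=1, W=0, V=2, Y=2) weight 1/405
  (Z=0, U=3, X=1, W=0, V=3, Y=1) weight 1/270
  (Z=0, U=3, X=2, W=0, V=2, Y=2) weight 1/540
  (Z=0, U=3, X=2, W=0, V=3, Y=1) weight 1/360
  (Z=0, U=3, X=3, W=0, V=2, Y=2) weight 1/810
  (Z=0, U=3, X=3, W=0, V=3, Y=1) weight 1/540
  (Z=0, U=4, X=0, W=1, V=2, Y=1) weight 1/405
  … 39 more
Group by U:
  weight(U=3) = 5/108
  weight(U=4) = 7/108
Total weight = 5/108 + 7/108 = 1/9
P(U=3 | obs) = 5/108 / 1/9 = 5/12
P(U=4 | obs) = 7/108 / 1/9 = 7/12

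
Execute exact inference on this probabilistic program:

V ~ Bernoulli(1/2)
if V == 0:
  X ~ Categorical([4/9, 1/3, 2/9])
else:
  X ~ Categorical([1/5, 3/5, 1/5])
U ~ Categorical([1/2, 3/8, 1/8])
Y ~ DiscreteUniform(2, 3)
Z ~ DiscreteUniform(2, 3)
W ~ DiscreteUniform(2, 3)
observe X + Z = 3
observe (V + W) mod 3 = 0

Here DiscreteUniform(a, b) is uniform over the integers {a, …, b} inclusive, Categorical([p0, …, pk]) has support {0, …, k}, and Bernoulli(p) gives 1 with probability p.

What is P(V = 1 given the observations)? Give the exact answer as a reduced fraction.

Enumerate traces; 24 have nonzero weight after conditioning:
  (V=0, X=0, U=0, Y=2, Z=3, W=3) weight 1/72
  (V=0, X=0, U=0, Y=3, Z=3, W=3) weight 1/72
  (V=0, X=0, U=1, Y=2, Z=3, W=3) weight 1/96
  (V=0, X=0, U=1, Y=3, Z=3, W=3) weight 1/96
  (V=0, X=0, U=2, Y=2, Z=3, W=3) weight 1/288
  (V=0, X=0, U=2, Y=3, Z=3, W=3) weight 1/288
  (V=0, X=1, U=0, Y=2, Z=2, W=3) weight 1/96
  (V=0, X=1, U=0, Y=3, Z=2, W=3) weight 1/96
  (V=1, X=0, U=0, Y=2, Z=3, W=2) weight 1/160
  … 15 more
Group by V:
  weight(V=0) = 7/72
  weight(V=1) = 1/10
Total weight = 7/72 + 1/10 = 71/360
P(V=0 | obs) = 7/72 / 71/360 = 35/71
P(V=1 | obs) = 1/10 / 71/360 = 36/71

P(V = 1 | obs) = 36/71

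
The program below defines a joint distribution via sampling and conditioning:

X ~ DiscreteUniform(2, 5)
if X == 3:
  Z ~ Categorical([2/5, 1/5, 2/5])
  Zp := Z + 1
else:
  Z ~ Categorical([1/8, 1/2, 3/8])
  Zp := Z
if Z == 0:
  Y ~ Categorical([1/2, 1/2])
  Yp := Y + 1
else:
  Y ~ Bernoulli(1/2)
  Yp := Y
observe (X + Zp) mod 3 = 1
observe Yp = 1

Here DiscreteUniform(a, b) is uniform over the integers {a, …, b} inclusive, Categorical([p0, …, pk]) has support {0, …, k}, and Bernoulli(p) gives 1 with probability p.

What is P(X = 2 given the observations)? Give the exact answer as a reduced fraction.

Enumerate traces; 4 have nonzero weight after conditioning:
  (X=2, Z=2, Y=1) weight 3/64
  (X=3, Z=0, Y=0) weight 1/20
  (X=4, Z=0, Y=0) weight 1/64
  (X=5, Z=2, Y=1) weight 3/64
Group by X:
  weight(X=2) = 3/64
  weight(X=3) = 1/20
  weight(X=4) = 1/64
  weight(X=5) = 3/64
Total weight = 3/64 + 1/20 + 1/64 + 3/64 = 51/320
P(X=2 | obs) = 3/64 / 51/320 = 5/17
P(X=3 | obs) = 1/20 / 51/320 = 16/51
P(X=4 | obs) = 1/64 / 51/320 = 5/51
P(X=5 | obs) = 3/64 / 51/320 = 5/17

P(X = 2 | obs) = 5/17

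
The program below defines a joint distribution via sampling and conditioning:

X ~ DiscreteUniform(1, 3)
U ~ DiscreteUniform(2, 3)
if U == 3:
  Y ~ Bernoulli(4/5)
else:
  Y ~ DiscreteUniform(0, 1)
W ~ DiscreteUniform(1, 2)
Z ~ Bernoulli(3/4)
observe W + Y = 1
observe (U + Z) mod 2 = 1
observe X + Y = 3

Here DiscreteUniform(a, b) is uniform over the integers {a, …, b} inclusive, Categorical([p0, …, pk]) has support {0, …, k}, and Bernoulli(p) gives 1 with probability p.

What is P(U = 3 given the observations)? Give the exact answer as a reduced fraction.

P(U = 3 | obs) = 2/17

Enumerate traces; 2 have nonzero weight after conditioning:
  (X=3, U=2, Y=0, W=1, Z=1) weight 1/32
  (X=3, U=3, Y=0, W=1, Z=0) weight 1/240
Group by U:
  weight(U=2) = 1/32
  weight(U=3) = 1/240
Total weight = 1/32 + 1/240 = 17/480
P(U=2 | obs) = 1/32 / 17/480 = 15/17
P(U=3 | obs) = 1/240 / 17/480 = 2/17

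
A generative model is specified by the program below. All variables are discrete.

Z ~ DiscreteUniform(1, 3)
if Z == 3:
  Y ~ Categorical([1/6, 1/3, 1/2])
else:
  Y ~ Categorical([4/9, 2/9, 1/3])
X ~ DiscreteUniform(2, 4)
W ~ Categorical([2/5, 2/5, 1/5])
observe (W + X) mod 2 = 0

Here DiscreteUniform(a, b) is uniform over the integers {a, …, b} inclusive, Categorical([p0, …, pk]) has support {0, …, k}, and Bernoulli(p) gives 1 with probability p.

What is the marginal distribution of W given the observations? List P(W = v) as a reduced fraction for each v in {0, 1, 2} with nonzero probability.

Enumerate traces; 45 have nonzero weight after conditioning:
  (Z=1, Y=0, X=2, W=0) weight 8/405
  (Z=1, Y=0, X=2, W=2) weight 4/405
  (Z=1, Y=0, X=3, W=1) weight 8/405
  (Z=1, Y=0, X=4, W=0) weight 8/405
  (Z=1, Y=0, X=4, W=2) weight 4/405
  (Z=1, Y=1, X=2, W=0) weight 4/405
  (Z=1, Y=1, X=2, W=2) weight 2/405
  (Z=1, Y=1, X=3, W=1) weight 4/405
  … 37 more
Group by W:
  weight(W=0) = 4/15
  weight(W=1) = 2/15
  weight(W=2) = 2/15
Total weight = 4/15 + 2/15 + 2/15 = 8/15
P(W=0 | obs) = 4/15 / 8/15 = 1/2
P(W=1 | obs) = 2/15 / 8/15 = 1/4
P(W=2 | obs) = 2/15 / 8/15 = 1/4

P(W=0) = 1/2, P(W=1) = 1/4, P(W=2) = 1/4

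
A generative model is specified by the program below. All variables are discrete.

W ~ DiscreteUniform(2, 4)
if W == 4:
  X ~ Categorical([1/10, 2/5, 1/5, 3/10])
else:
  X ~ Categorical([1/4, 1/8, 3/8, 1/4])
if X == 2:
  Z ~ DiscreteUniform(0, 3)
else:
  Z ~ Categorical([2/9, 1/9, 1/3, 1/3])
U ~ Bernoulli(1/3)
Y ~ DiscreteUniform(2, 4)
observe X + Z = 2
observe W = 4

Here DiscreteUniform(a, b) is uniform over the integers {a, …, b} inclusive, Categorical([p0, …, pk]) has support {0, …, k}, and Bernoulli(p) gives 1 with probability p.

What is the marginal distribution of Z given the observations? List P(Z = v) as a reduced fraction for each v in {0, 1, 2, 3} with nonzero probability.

P(Z=0) = 9/23, P(Z=1) = 8/23, P(Z=2) = 6/23

Enumerate traces; 18 have nonzero weight after conditioning:
  (W=4, X=0, Z=2, U=0, Y=2) weight 1/405
  (W=4, X=0, Z=2, U=0, Y=3) weight 1/405
  (W=4, X=0, Z=2, U=0, Y=4) weight 1/405
  (W=4, X=0, Z=2, U=1, Y=2) weight 1/810
  (W=4, X=0, Z=2, U=1, Y=3) weight 1/810
  (W=4, X=0, Z=2, U=1, Y=4) weight 1/810
  (W=4, X=1, Z=1, U=0, Y=2) weight 4/1215
  (W=4, X=1, Z=1, U=0, Y=3) weight 4/1215
  (W=4, X=2, Z=0, U=0, Y=2) weight 1/270
  … 9 more
Group by Z:
  weight(Z=0) = 1/60
  weight(Z=1) = 2/135
  weight(Z=2) = 1/90
Total weight = 1/60 + 2/135 + 1/90 = 23/540
P(Z=0 | obs) = 1/60 / 23/540 = 9/23
P(Z=1 | obs) = 2/135 / 23/540 = 8/23
P(Z=2 | obs) = 1/90 / 23/540 = 6/23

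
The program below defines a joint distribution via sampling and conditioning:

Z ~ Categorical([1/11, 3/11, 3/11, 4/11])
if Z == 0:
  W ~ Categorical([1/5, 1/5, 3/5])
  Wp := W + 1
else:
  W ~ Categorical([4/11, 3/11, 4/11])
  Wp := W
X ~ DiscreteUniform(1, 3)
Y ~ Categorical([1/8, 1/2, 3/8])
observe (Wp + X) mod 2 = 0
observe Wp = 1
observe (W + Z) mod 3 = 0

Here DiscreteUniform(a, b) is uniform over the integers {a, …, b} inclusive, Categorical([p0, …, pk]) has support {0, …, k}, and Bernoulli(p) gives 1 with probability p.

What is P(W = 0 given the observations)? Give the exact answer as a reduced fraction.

P(W = 0 | obs) = 11/56

Enumerate traces; 12 have nonzero weight after conditioning:
  (Z=0, W=0, X=1, Y=0) weight 1/1320
  (Z=0, W=0, X=1, Y=1) weight 1/330
  (Z=0, W=0, X=1, Y=2) weight 1/440
  (Z=0, W=0, X=3, Y=0) weight 1/1320
  (Z=0, W=0, X=3, Y=1) weight 1/330
  (Z=0, W=0, X=3, Y=2) weight 1/440
  (Z=2, W=1, X=1, Y=0) weight 3/968
  (Z=2, W=1, X=1, Y=1) weight 3/242
  … 4 more
Group by W:
  weight(W=0) = 2/165
  weight(W=1) = 6/121
Total weight = 2/165 + 6/121 = 112/1815
P(W=0 | obs) = 2/165 / 112/1815 = 11/56
P(W=1 | obs) = 6/121 / 112/1815 = 45/56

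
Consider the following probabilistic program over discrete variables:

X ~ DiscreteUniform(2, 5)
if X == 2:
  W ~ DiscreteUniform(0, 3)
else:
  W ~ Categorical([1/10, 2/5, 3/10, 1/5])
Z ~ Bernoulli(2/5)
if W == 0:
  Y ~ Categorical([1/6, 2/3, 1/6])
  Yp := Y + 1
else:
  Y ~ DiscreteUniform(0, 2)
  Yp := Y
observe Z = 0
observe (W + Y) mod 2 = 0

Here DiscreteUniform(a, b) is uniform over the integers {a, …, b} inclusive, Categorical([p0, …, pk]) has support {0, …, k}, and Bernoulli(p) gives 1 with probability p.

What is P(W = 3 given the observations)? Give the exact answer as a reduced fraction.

P(W = 3 | obs) = 17/103

Enumerate traces; 24 have nonzero weight after conditioning:
  (X=2, W=0, Z=0, Y=0) weight 1/160
  (X=2, W=0, Z=0, Y=2) weight 1/160
  (X=2, W=1, Z=0, Y=1) weight 1/80
  (X=2, W=2, Z=0, Y=0) weight 1/80
  (X=2, W=2, Z=0, Y=2) weight 1/80
  (X=2, W=3, Z=0, Y=1) weight 1/80
  (X=3, W=0, Z=0, Y=0) weight 1/400
  (X=3, W=0, Z=0, Y=2) weight 1/400
  … 16 more
Group by W:
  weight(W=0) = 11/400
  weight(W=1) = 29/400
  weight(W=2) = 23/200
  weight(W=3) = 17/400
Total weight = 11/400 + 29/400 + 23/200 + 17/400 = 103/400
P(W=0 | obs) = 11/400 / 103/400 = 11/103
P(W=1 | obs) = 29/400 / 103/400 = 29/103
P(W=2 | obs) = 23/200 / 103/400 = 46/103
P(W=3 | obs) = 17/400 / 103/400 = 17/103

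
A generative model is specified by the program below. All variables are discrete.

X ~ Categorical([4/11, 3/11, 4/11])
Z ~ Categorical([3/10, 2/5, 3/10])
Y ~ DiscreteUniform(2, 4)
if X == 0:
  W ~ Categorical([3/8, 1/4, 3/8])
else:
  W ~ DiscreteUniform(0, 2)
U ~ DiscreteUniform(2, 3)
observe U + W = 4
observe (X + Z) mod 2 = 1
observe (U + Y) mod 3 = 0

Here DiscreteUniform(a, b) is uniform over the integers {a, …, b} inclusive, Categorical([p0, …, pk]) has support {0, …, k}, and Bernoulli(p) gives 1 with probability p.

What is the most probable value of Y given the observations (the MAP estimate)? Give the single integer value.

Enumerate traces; 8 have nonzero weight after conditioning:
  (X=0, Z=1, Y=3, W=1, U=3) weight 1/165
  (X=0, Z=1, Y=4, W=2, U=2) weight 1/110
  (X=1, Z=0, Y=3, W=1, U=3) weight 1/220
  (X=1, Z=0, Y=4, W=2, U=2) weight 1/220
  (X=1, Z=2, Y=3, W=1, U=3) weight 1/220
  (X=1, Z=2, Y=4, W=2, U=2) weight 1/220
  (X=2, Z=1, Y=3, W=1, U=3) weight 4/495
  (X=2, Z=1, Y=4, W=2, U=2) weight 4/495
Group by Y:
  weight(Y=3) = 23/990
  weight(Y=4) = 13/495
Total weight = 23/990 + 13/495 = 49/990
P(Y=3 | obs) = 23/990 / 49/990 = 23/49
P(Y=4 | obs) = 13/495 / 49/990 = 26/49
argmax = 4

argmax_v P(Y = v | obs) = 4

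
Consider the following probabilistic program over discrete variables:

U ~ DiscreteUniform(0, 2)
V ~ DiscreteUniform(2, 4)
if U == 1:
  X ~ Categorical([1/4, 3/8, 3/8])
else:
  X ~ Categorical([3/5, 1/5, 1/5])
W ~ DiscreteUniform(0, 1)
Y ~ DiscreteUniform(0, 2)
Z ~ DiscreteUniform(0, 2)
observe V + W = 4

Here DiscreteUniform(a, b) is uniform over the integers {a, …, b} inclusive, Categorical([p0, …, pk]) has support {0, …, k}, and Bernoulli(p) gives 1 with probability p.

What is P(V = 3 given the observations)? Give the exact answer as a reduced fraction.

P(V = 3 | obs) = 1/2

Enumerate traces; 162 have nonzero weight after conditioning:
  (U=0, V=3, X=0, W=1, Y=0, Z=0) weight 1/270
  (U=0, V=3, X=0, W=1, Y=0, Z=1) weight 1/270
  (U=0, V=3, X=0, W=1, Y=0, Z=2) weight 1/270
  (U=0, V=3, X=0, W=1, Y=1, Z=0) weight 1/270
  (U=0, V=3, X=0, W=1, Y=1, Z=1) weight 1/270
  (U=0, V=3, X=0, W=1, Y=1, Z=2) weight 1/270
  (U=0, V=3, X=0, W=1, Y=2, Z=0) weight 1/270
  (U=0, V=3, X=0, W=1, Y=2, Z=1) weight 1/270
  (U=0, V=4, X=0, W=0, Y=0, Z=0) weight 1/270
  … 153 more
Group by V:
  weight(V=3) = 1/6
  weight(V=4) = 1/6
Total weight = 1/6 + 1/6 = 1/3
P(V=3 | obs) = 1/6 / 1/3 = 1/2
P(V=4 | obs) = 1/6 / 1/3 = 1/2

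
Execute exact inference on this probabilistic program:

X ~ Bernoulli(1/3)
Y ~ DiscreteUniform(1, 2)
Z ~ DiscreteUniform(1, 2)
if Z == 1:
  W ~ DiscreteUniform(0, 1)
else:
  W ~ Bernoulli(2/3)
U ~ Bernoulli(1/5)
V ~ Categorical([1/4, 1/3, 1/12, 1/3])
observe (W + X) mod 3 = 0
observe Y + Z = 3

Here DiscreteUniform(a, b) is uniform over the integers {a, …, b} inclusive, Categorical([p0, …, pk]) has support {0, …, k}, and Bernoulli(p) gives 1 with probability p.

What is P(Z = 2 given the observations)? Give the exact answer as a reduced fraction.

P(Z = 2 | obs) = 2/5

Enumerate traces; 16 have nonzero weight after conditioning:
  (X=0, Y=1, Z=2, W=0, U=0, V=0) weight 1/90
  (X=0, Y=1, Z=2, W=0, U=0, V=1) weight 2/135
  (X=0, Y=1, Z=2, W=0, U=0, V=2) weight 1/270
  (X=0, Y=1, Z=2, W=0, U=0, V=3) weight 2/135
  (X=0, Y=1, Z=2, W=0, U=1, V=0) weight 1/360
  (X=0, Y=1, Z=2, W=0, U=1, V=1) weight 1/270
  (X=0, Y=1, Z=2, W=0, U=1, V=2) weight 1/1080
  (X=0, Y=1, Z=2, W=0, U=1, V=3) weight 1/270
  (X=0, Y=2, Z=1, W=0, U=0, V=0) weight 1/60
  … 7 more
Group by Z:
  weight(Z=1) = 1/12
  weight(Z=2) = 1/18
Total weight = 1/12 + 1/18 = 5/36
P(Z=1 | obs) = 1/12 / 5/36 = 3/5
P(Z=2 | obs) = 1/18 / 5/36 = 2/5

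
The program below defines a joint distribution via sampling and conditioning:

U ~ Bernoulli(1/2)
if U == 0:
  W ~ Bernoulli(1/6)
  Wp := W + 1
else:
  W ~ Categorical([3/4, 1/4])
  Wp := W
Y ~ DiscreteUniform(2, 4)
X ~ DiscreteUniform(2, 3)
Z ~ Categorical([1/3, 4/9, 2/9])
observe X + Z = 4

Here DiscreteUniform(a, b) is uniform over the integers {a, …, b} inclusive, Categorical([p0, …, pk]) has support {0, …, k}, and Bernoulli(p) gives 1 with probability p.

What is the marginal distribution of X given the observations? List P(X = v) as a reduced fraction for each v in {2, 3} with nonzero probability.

P(X=2) = 1/3, P(X=3) = 2/3

Enumerate traces; 24 have nonzero weight after conditioning:
  (U=0, W=0, Y=2, X=2, Z=2) weight 5/324
  (U=0, W=0, Y=2, X=3, Z=1) weight 5/162
  (U=0, W=0, Y=3, X=2, Z=2) weight 5/324
  (U=0, W=0, Y=3, X=3, Z=1) weight 5/162
  (U=0, W=0, Y=4, X=2, Z=2) weight 5/324
  (U=0, W=0, Y=4, X=3, Z=1) weight 5/162
  (U=0, W=1, Y=2, X=2, Z=2) weight 1/324
  (U=0, W=1, Y=2, X=3, Z=1) weight 1/162
  … 16 more
Group by X:
  weight(X=2) = 1/9
  weight(X=3) = 2/9
Total weight = 1/9 + 2/9 = 1/3
P(X=2 | obs) = 1/9 / 1/3 = 1/3
P(X=3 | obs) = 2/9 / 1/3 = 2/3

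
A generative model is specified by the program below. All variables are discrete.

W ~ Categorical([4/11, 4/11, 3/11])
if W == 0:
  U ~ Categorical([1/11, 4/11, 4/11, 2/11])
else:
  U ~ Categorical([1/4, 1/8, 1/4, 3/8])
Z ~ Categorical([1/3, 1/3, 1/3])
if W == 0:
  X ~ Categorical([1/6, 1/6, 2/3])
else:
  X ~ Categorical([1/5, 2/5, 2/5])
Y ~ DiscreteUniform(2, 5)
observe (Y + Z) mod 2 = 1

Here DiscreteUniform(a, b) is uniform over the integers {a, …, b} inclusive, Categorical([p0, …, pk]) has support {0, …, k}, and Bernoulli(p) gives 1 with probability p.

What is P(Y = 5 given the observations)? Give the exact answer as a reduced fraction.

Enumerate traces; 216 have nonzero weight after conditioning:
  (W=0, U=0, Z=0, X=0, Y=3) weight 1/2178
  (W=0, U=0, Z=0, X=0, Y=5) weight 1/2178
  (W=0, U=0, Z=0, X=1, Y=3) weight 1/2178
  (W=0, U=0, Z=0, X=1, Y=5) weight 1/2178
  (W=0, U=0, Z=0, X=2, Y=3) weight 2/1089
  (W=0, U=0, Z=0, X=2, Y=5) weight 2/1089
  (W=0, U=0, Z=1, X=0, Y=2) weight 1/2178
  (W=0, U=0, Z=1, X=0, Y=4) weight 1/2178
  … 208 more
Group by Y:
  weight(Y=2) = 1/12
  weight(Y=3) = 1/6
  weight(Y=4) = 1/12
  weight(Y=5) = 1/6
Total weight = 1/12 + 1/6 + 1/12 + 1/6 = 1/2
P(Y=2 | obs) = 1/12 / 1/2 = 1/6
P(Y=3 | obs) = 1/6 / 1/2 = 1/3
P(Y=4 | obs) = 1/12 / 1/2 = 1/6
P(Y=5 | obs) = 1/6 / 1/2 = 1/3

P(Y = 5 | obs) = 1/3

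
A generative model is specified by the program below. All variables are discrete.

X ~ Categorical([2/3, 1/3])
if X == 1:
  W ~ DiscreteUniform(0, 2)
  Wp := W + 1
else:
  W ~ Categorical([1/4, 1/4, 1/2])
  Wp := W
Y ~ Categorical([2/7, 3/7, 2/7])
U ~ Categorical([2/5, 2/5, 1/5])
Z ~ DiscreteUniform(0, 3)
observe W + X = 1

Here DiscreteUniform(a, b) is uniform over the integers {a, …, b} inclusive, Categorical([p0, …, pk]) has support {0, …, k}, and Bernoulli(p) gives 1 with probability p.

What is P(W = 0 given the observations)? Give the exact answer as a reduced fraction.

Enumerate traces; 72 have nonzero weight after conditioning:
  (X=0, W=1, Y=0, U=0, Z=0) weight 1/210
  (X=0, W=1, Y=0, U=0, Z=1) weight 1/210
  (X=0, W=1, Y=0, U=0, Z=2) weight 1/210
  (X=0, W=1, Y=0, U=0, Z=3) weight 1/210
  (X=0, W=1, Y=0, U=1, Z=0) weight 1/210
  (X=0, W=1, Y=0, U=1, Z=1) weight 1/210
  (X=0, W=1, Y=0, U=1, Z=2) weight 1/210
  (X=0, W=1, Y=0, U=1, Z=3) weight 1/210
  (X=1, W=0, Y=0, U=0, Z=0) weight 1/315
  … 63 more
Group by W:
  weight(W=0) = 1/9
  weight(W=1) = 1/6
Total weight = 1/9 + 1/6 = 5/18
P(W=0 | obs) = 1/9 / 5/18 = 2/5
P(W=1 | obs) = 1/6 / 5/18 = 3/5

P(W = 0 | obs) = 2/5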